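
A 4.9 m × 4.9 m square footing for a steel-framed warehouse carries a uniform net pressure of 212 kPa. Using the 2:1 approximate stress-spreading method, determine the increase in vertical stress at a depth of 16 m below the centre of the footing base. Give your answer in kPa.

By the 2:1 method the load spreads at 1 horizontal : 2 vertical, so at depth z the loaded area has grown by z in each plan dimension:
Δσ = qBL/((B+z)(L+z)) = 212×4.9×4.9/((4.9+16)(4.9+16)) = 11.653 kPa

Δσ_z ≈ 11.7 kPa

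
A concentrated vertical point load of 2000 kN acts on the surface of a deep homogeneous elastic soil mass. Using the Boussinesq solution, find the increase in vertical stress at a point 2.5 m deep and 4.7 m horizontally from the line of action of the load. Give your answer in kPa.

Boussinesq vertical stress below a point load on an elastic half-space:
Δσ_z = 3P/(2πz²) · [1 + (r/z)²]^(−5/2)
r/z = 4.7/2.5 = 1.88; [1+(r/z)²]^(−5/2) = 0.02284.
Δσ_z = 3×2000/(2π×2.5²) × 0.02284 = 152.79 × 0.02284 = 3.49 kPa

Δσ_z ≈ 3.49 kPa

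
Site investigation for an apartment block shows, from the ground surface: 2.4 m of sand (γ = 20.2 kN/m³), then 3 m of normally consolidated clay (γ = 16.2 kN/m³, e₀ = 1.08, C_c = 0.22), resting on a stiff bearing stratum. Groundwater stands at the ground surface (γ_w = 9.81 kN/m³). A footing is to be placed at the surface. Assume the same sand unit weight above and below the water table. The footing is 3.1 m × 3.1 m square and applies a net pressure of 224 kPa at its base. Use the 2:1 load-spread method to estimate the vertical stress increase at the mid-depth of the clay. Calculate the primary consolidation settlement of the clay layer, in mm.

Mid-depth of clay below the ground surface: z = 2.4 + 3/2 = 3.9 m.
Total vertical stress at mid-clay: σ_v = 20.2×2.4 + 16.2×1.5 = 72.78 kPa.
Pore pressure: u = 9.81×(3.9 − 0) = 38.259 kPa.
Initial effective stress: σ'_0 = σ_v − u = 72.78 − 38.259 = 34.521 kPa.
Stress increase at mid-clay by the 2:1 spreading method:
Δσ = qBL/((B+z)(L+z)) = 224×3.1×3.1/((3.1+3.9)(3.1+3.9)) = 43.931 kPa
Final effective stress: σ'_f = σ'_0 + Δσ = 34.521 + 43.931 = 78.452 kPa.
Normally consolidated clay, so the full stress increment lies on the virgin compression line:
S_c = C_c·H/(1+e₀)·log₁₀(σ'_f/σ'_0) = 0.22×3/(1+1.08)×log₁₀(78.452/34.521)
    = 0.31731 × 0.35652 = 0.1131 m

S_c ≈ 113 mm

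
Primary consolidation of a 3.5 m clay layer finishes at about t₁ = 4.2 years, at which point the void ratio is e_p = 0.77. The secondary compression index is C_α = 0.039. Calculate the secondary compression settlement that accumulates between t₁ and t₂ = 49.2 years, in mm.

Secondary compression: S_s = C_α·H/(1+e_p)·log₁₀(t₂/t₁)
S_s = 0.039×3.5/(1+0.77)×log₁₀(49.2/4.2)
    = 0.07712 × 1.069 = 0.08242 m

S_s ≈ 82.4 mm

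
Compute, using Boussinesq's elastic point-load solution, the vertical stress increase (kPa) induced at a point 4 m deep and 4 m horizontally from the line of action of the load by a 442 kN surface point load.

Boussinesq vertical stress below a point load on an elastic half-space:
Δσ_z = 3P/(2πz²) · [1 + (r/z)²]^(−5/2)
r/z = 4/4 = 1; [1+(r/z)²]^(−5/2) = 0.17678.
Δσ_z = 3×442/(2π×4²) × 0.17678 = 13.19 × 0.17678 = 2.332 kPa

Δσ_z ≈ 2.33 kPa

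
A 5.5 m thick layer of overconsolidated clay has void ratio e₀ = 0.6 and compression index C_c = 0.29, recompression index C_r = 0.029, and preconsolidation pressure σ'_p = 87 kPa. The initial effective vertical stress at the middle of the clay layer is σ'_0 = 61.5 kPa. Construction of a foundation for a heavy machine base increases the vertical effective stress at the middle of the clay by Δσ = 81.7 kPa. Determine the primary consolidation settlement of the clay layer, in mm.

Final effective stress: σ'_f = 61.5 + 81.7 = 143.2 kPa.
σ'_f = 143.2 > σ'_p = 87 kPa, so the stress path crosses the preconsolidation pressure — recompression up to σ'_p, then virgin compression beyond:
S_c = H/(1+e₀)·[C_r·log₁₀(σ'_p/σ'_0) + C_c·log₁₀(σ'_f/σ'_p)]
    = 5.5/1.6 × [0.029×log₁₀(87/61.5) + 0.29×log₁₀(143.2/87)]
    = 3.4375 × [0.0043687 + 0.062763] = 0.2308 m

S_c ≈ 231 mm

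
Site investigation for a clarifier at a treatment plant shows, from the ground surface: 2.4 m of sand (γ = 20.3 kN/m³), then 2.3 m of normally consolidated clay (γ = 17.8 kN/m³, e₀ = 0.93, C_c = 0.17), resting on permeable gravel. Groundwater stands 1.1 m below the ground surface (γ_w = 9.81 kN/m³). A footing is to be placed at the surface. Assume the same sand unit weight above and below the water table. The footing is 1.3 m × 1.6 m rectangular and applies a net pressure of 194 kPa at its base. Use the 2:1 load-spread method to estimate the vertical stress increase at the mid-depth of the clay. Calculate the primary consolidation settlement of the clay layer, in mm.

Mid-depth of clay below the ground surface: z = 2.4 + 2.3/2 = 3.55 m.
Total vertical stress at mid-clay: σ_v = 20.3×2.4 + 17.8×1.15 = 69.19 kPa.
Pore pressure: u = 9.81×(3.55 − 1.1) = 24.035 kPa.
Initial effective stress: σ'_0 = σ_v − u = 69.19 − 24.035 = 45.155 kPa.
Stress increase at mid-clay by the 2:1 spreading method:
Δσ = qBL/((B+z)(L+z)) = 194×1.3×1.6/((1.3+3.55)(1.6+3.55)) = 16.155 kPa
Final effective stress: σ'_f = σ'_0 + Δσ = 45.155 + 16.155 = 61.31 kPa.
Normally consolidated clay, so the full stress increment lies on the virgin compression line:
S_c = C_c·H/(1+e₀)·log₁₀(σ'_f/σ'_0) = 0.17×2.3/(1+0.93)×log₁₀(61.31/45.155)
    = 0.20259 × 0.13283 = 0.02691 m

S_c ≈ 26.9 mm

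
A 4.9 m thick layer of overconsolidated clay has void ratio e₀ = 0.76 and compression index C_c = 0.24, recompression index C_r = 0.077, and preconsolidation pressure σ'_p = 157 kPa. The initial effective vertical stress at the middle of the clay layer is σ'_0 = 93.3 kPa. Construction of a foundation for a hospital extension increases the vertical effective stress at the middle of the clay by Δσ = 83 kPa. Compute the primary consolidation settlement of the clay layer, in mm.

Final effective stress: σ'_f = 93.3 + 83 = 176.3 kPa.
σ'_f = 176.3 > σ'_p = 157 kPa, so the stress path crosses the preconsolidation pressure — recompression up to σ'_p, then virgin compression beyond:
S_c = H/(1+e₀)·[C_r·log₁₀(σ'_p/σ'_0) + C_c·log₁₀(σ'_f/σ'_p)]
    = 4.9/1.76 × [0.077×log₁₀(157/93.3) + 0.24×log₁₀(176.3/157)]
    = 2.7841 × [0.017403 + 0.012085] = 0.0821 m

S_c ≈ 82.1 mm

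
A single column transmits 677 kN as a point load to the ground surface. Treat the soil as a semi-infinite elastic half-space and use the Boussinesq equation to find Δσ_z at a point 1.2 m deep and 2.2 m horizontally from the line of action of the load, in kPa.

Boussinesq vertical stress below a point load on an elastic half-space:
Δσ_z = 3P/(2πz²) · [1 + (r/z)²]^(−5/2)
r/z = 2.2/1.2 = 1.8333; [1+(r/z)²]^(−5/2) = 0.025177.
Δσ_z = 3×677/(2π×1.2²) × 0.025177 = 224.47 × 0.025177 = 5.651 kPa

Δσ_z ≈ 5.65 kPa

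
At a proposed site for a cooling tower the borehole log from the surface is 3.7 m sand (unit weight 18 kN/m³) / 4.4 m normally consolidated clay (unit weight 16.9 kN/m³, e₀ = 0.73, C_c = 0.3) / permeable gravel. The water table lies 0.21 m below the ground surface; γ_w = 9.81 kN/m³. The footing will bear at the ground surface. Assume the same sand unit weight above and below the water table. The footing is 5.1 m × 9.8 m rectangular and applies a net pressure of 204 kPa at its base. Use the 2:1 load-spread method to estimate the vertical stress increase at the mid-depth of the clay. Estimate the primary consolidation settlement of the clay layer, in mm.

Mid-depth of clay below the ground surface: z = 3.7 + 4.4/2 = 5.9 m.
Total vertical stress at mid-clay: σ_v = 18×3.7 + 16.9×2.2 = 103.78 kPa.
Pore pressure: u = 9.81×(5.9 − 0.21) = 55.819 kPa.
Initial effective stress: σ'_0 = σ_v − u = 103.78 − 55.819 = 47.961 kPa.
Stress increase at mid-clay by the 2:1 spreading method:
Δσ = qBL/((B+z)(L+z)) = 204×5.1×9.8/((5.1+5.9)(9.8+5.9)) = 59.038 kPa
Final effective stress: σ'_f = σ'_0 + Δσ = 47.961 + 59.038 = 107 kPa.
Normally consolidated clay, so the full stress increment lies on the virgin compression line:
S_c = C_c·H/(1+e₀)·log₁₀(σ'_f/σ'_0) = 0.3×4.4/(1+0.73)×log₁₀(107/47.961)
    = 0.76301 × 0.3485 = 0.2659 m

S_c ≈ 266 mm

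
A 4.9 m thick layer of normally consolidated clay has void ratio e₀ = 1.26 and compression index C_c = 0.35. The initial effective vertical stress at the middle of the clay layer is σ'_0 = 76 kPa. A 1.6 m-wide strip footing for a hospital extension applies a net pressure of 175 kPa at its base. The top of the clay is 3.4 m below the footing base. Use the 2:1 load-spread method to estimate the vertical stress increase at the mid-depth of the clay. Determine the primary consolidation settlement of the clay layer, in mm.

Mid-depth of clay below the footing base: z = 3.4 + 4.9/2 = 5.85 m.
Stress increase at mid-clay by the 2:1 spreading method:
Δσ = qB/(B+z) = 175×1.6/(1.6+5.85) = 37.584 kPa
Final effective stress: σ'_f = σ'_0 + Δσ = 76 + 37.584 = 113.58 kPa.
Normally consolidated clay, so the full stress increment lies on the virgin compression line:
S_c = C_c·H/(1+e₀)·log₁₀(σ'_f/σ'_0) = 0.35×4.9/(1+1.26)×log₁₀(113.58/76)
    = 0.75885 × 0.17449 = 0.1324 m

S_c ≈ 132 mm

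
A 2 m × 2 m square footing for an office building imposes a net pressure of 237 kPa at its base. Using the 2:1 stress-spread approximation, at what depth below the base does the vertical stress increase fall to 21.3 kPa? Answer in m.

z ≈ 4.67 m

2:1 spreading — at depth z the loaded area has grown by z in each plan dimension:
qB²/(B+z)² = Δσ_z ⇒ z = B(√(q/Δσ_z) − 1) = 2×(√(237/21.3) − 1) = 4.671 m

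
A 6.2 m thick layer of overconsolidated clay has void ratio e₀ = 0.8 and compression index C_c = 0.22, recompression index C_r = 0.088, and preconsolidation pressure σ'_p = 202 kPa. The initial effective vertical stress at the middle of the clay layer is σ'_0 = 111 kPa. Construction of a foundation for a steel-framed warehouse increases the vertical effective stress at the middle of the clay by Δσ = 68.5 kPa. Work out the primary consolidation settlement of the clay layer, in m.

Final effective stress: σ'_f = 111 + 68.5 = 179.5 kPa.
σ'_f = 179.5 ≤ σ'_p = 202 kPa, so the clay remains overconsolidated and only the recompression index applies:
S_c = C_r·H/(1+e₀)·log₁₀(σ'_f/σ'_0) = 0.088×6.2/1.8×log₁₀(179.5/111)
    = 0.30311 × 0.20874 = 0.06327 m

S_c ≈ 0.0633 m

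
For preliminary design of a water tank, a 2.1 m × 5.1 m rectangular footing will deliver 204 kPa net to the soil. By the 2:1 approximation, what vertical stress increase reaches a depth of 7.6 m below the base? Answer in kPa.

Δσ_z ≈ 17.7 kPa

By the 2:1 method the load spreads at 1 horizontal : 2 vertical, so at depth z the loaded area has grown by z in each plan dimension:
Δσ = qBL/((B+z)(L+z)) = 204×2.1×5.1/((2.1+7.6)(5.1+7.6)) = 17.736 kPa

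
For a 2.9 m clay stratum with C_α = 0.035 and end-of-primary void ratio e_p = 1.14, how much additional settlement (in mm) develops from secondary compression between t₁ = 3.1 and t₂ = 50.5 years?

Secondary compression: S_s = C_α·H/(1+e_p)·log₁₀(t₂/t₁)
S_s = 0.035×2.9/(1+1.14)×log₁₀(50.5/3.1)
    = 0.04743 × 1.212 = 0.05748 m

S_s ≈ 57.5 mm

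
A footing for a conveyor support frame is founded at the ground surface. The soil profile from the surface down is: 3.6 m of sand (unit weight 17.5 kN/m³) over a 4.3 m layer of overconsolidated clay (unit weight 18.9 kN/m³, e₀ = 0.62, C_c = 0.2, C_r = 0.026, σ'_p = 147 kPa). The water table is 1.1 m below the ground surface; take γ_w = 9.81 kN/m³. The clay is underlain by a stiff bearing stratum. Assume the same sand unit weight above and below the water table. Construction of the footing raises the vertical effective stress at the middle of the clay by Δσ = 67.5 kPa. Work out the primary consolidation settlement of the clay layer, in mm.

Mid-depth of clay below the ground surface: z = 3.6 + 4.3/2 = 5.75 m.
Total vertical stress at mid-clay: σ_v = 17.5×3.6 + 18.9×2.15 = 103.63 kPa.
Pore pressure: u = 9.81×(5.75 − 1.1) = 45.617 kPa.
Initial effective stress: σ'_0 = σ_v − u = 103.63 − 45.617 = 58.013 kPa.
Final effective stress: σ'_f = 58.013 + 67.5 = 125.51 kPa.
σ'_f = 125.51 ≤ σ'_p = 147 kPa, so the clay remains overconsolidated and only the recompression index applies:
S_c = C_r·H/(1+e₀)·log₁₀(σ'_f/σ'_0) = 0.026×4.3/1.62×log₁₀(125.51/58.013)
    = 0.069012 × 0.33515 = 0.02313 m

S_c ≈ 23.1 mm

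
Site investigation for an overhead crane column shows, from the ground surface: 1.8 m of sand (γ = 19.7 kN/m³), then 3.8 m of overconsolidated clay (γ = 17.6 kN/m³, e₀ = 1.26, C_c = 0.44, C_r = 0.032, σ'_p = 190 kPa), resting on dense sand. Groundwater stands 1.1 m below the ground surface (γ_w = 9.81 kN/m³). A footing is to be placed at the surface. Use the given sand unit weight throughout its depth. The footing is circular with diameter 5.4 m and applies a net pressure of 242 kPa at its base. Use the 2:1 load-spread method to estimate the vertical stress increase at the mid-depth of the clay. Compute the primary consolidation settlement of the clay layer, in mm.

Mid-depth of clay below the ground surface: z = 1.8 + 3.8/2 = 3.7 m.
Total vertical stress at mid-clay: σ_v = 19.7×1.8 + 17.6×1.9 = 68.9 kPa.
Pore pressure: u = 9.81×(3.7 − 1.1) = 25.506 kPa.
Initial effective stress: σ'_0 = σ_v − u = 68.9 − 25.506 = 43.394 kPa.
Stress increase at mid-clay by the 2:1 spreading method:
Δσ ≈ qD²/(D+z)² = 242×5.4²/(5.4+3.7)² = 85.216 kPa
Final effective stress: σ'_f = 43.394 + 85.216 = 128.61 kPa.
σ'_f = 128.61 ≤ σ'_p = 190 kPa, so the clay remains overconsolidated and only the recompression index applies:
S_c = C_r·H/(1+e₀)·log₁₀(σ'_f/σ'_0) = 0.032×3.8/2.26×log₁₀(128.61/43.394)
    = 0.053805 × 0.47185 = 0.02539 m

S_c ≈ 25.4 mm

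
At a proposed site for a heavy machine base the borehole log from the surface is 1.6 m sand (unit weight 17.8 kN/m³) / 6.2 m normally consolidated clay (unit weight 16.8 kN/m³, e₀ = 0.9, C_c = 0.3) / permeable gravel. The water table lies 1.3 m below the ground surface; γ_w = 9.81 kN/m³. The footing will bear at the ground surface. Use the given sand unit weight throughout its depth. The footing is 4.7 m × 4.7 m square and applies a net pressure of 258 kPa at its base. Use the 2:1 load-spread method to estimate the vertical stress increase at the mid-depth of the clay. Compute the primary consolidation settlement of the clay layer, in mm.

S_c ≈ 366 mm

Mid-depth of clay below the ground surface: z = 1.6 + 6.2/2 = 4.7 m.
Total vertical stress at mid-clay: σ_v = 17.8×1.6 + 16.8×3.1 = 80.56 kPa.
Pore pressure: u = 9.81×(4.7 − 1.3) = 33.354 kPa.
Initial effective stress: σ'_0 = σ_v − u = 80.56 − 33.354 = 47.206 kPa.
Stress increase at mid-clay by the 2:1 spreading method:
Δσ = qBL/((B+z)(L+z)) = 258×4.7×4.7/((4.7+4.7)(4.7+4.7)) = 64.5 kPa
Final effective stress: σ'_f = σ'_0 + Δσ = 47.206 + 64.5 = 111.71 kPa.
Normally consolidated clay, so the full stress increment lies on the virgin compression line:
S_c = C_c·H/(1+e₀)·log₁₀(σ'_f/σ'_0) = 0.3×6.2/(1+0.9)×log₁₀(111.71/47.206)
    = 0.97895 × 0.37409 = 0.3662 m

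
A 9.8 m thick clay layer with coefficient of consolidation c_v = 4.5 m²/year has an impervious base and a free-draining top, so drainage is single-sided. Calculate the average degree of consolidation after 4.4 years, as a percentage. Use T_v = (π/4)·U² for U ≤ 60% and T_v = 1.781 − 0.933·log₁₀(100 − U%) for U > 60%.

Drainage path length: H_d = H = 9.8 m (single drainage).
T_v = c_v·t/H_d² = 4.5×4.4/9.8² = 0.20616.
T_v = 0.20616 corresponds to the U ≤ 60% branch:
U = √(4T_v/π) = 0.5123

U ≈ 51.2 %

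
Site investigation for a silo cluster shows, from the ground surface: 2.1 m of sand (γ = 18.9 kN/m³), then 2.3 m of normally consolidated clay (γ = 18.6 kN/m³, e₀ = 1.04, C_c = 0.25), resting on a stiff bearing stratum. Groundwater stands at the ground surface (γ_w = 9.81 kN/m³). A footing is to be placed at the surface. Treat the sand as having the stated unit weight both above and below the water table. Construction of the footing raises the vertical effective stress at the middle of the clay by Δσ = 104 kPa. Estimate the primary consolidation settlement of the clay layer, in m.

S_c ≈ 0.186 m

Mid-depth of clay below the ground surface: z = 2.1 + 2.3/2 = 3.25 m.
Total vertical stress at mid-clay: σ_v = 18.9×2.1 + 18.6×1.15 = 61.08 kPa.
Pore pressure: u = 9.81×(3.25 − 0) = 31.883 kPa.
Initial effective stress: σ'_0 = σ_v − u = 61.08 − 31.883 = 29.197 kPa.
Final effective stress: σ'_f = σ'_0 + Δσ = 29.197 + 104 = 133.2 kPa.
Normally consolidated clay, so the full stress increment lies on the virgin compression line:
S_c = C_c·H/(1+e₀)·log₁₀(σ'_f/σ'_0) = 0.25×2.3/(1+1.04)×log₁₀(133.2/29.197)
    = 0.28186 × 0.65917 = 0.1858 m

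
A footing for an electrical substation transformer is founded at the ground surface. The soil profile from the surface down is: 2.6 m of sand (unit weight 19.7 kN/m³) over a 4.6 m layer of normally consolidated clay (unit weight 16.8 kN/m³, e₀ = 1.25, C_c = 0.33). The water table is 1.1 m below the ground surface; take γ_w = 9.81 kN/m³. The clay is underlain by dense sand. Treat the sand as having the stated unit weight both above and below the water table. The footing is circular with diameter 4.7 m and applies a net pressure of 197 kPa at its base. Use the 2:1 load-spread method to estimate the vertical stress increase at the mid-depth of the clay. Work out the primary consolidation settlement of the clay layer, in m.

S_c ≈ 0.188 m

Mid-depth of clay below the ground surface: z = 2.6 + 4.6/2 = 4.9 m.
Total vertical stress at mid-clay: σ_v = 19.7×2.6 + 16.8×2.3 = 89.86 kPa.
Pore pressure: u = 9.81×(4.9 − 1.1) = 37.278 kPa.
Initial effective stress: σ'_0 = σ_v − u = 89.86 − 37.278 = 52.582 kPa.
Stress increase at mid-clay by the 2:1 spreading method:
Δσ ≈ qD²/(D+z)² = 197×4.7²/(4.7+4.9)² = 47.219 kPa
Final effective stress: σ'_f = σ'_0 + Δσ = 52.582 + 47.219 = 99.801 kPa.
Normally consolidated clay, so the full stress increment lies on the virgin compression line:
S_c = C_c·H/(1+e₀)·log₁₀(σ'_f/σ'_0) = 0.33×4.6/(1+1.25)×log₁₀(99.801/52.582)
    = 0.67467 × 0.2783 = 0.1878 m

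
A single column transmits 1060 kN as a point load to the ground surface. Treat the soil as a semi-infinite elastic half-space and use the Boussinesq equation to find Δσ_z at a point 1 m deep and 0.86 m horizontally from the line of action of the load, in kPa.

Boussinesq vertical stress below a point load on an elastic half-space:
Δσ_z = 3P/(2πz²) · [1 + (r/z)²]^(−5/2)
r/z = 0.86/1 = 0.86; [1+(r/z)²]^(−5/2) = 0.25054.
Δσ_z = 3×1060/(2π×1²) × 0.25054 = 506.11 × 0.25054 = 126.8 kPa

Δσ_z ≈ 127 kPa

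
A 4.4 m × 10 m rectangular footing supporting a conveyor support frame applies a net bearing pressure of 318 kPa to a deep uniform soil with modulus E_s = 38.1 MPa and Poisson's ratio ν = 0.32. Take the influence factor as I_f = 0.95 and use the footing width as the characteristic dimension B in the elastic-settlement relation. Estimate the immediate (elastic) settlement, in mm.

Immediate (elastic) settlement: S_e = q·B·(1−ν²)/E_s · I_f.
E_s = 38.1 MPa = 38100 kPa.
S_e = 318 × 4.4 × (1 − 0.32²) / 38100 × 0.95
    = 318 × 4.4 × 0.8976 / 38100 × 0.95
    = 0.03132 m = 31.32 mm

S_e ≈ 31.3 mm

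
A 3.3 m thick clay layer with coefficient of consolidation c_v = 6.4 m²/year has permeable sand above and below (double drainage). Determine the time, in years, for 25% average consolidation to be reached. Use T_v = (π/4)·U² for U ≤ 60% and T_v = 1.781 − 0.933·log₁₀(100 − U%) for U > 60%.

t ≈ 0.0209 years

Drainage path length: H_d = H/2 = 1.65 m (double drainage).
U ≤ 60%: T_v = (π/4)·U² = (π/4)×0.25² = 0.049087.
t = T_v·H_d²/c_v = 0.049087×1.65²/6.4 = 0.02088 years.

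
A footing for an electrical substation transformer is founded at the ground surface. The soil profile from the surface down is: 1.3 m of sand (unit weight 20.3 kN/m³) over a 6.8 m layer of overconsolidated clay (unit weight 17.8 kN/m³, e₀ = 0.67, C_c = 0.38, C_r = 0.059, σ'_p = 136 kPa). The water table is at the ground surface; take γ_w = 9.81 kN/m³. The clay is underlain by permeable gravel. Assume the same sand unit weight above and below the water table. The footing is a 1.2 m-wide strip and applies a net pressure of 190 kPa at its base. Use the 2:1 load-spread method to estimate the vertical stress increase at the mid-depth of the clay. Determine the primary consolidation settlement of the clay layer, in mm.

Mid-depth of clay below the ground surface: z = 1.3 + 6.8/2 = 4.7 m.
Total vertical stress at mid-clay: σ_v = 20.3×1.3 + 17.8×3.4 = 86.91 kPa.
Pore pressure: u = 9.81×(4.7 − 0) = 46.107 kPa.
Initial effective stress: σ'_0 = σ_v − u = 86.91 − 46.107 = 40.803 kPa.
Stress increase at mid-clay by the 2:1 spreading method:
Δσ = qB/(B+z) = 190×1.2/(1.2+4.7) = 38.644 kPa
Final effective stress: σ'_f = 40.803 + 38.644 = 79.447 kPa.
σ'_f = 79.447 ≤ σ'_p = 136 kPa, so the clay remains overconsolidated and only the recompression index applies:
S_c = C_r·H/(1+e₀)·log₁₀(σ'_f/σ'_0) = 0.059×6.8/1.67×log₁₀(79.447/40.803)
    = 0.24024 × 0.28939 = 0.06952 m

S_c ≈ 69.5 mm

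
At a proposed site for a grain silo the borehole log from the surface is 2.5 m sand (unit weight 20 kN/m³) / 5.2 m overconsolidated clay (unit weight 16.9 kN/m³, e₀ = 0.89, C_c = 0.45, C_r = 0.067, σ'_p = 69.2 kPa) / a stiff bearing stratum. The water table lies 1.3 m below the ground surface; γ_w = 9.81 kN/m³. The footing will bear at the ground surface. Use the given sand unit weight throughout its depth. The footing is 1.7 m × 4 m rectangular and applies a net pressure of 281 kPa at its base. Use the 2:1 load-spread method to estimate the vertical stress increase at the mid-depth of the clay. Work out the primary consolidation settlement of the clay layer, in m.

S_c ≈ 0.142 m

Mid-depth of clay below the ground surface: z = 2.5 + 5.2/2 = 5.1 m.
Total vertical stress at mid-clay: σ_v = 20×2.5 + 16.9×2.6 = 93.94 kPa.
Pore pressure: u = 9.81×(5.1 − 1.3) = 37.278 kPa.
Initial effective stress: σ'_0 = σ_v − u = 93.94 − 37.278 = 56.662 kPa.
Stress increase at mid-clay by the 2:1 spreading method:
Δσ = qBL/((B+z)(L+z)) = 281×1.7×4/((1.7+5.1)(4+5.1)) = 30.879 kPa
Final effective stress: σ'_f = 56.662 + 30.879 = 87.541 kPa.
σ'_f = 87.541 > σ'_p = 69.2 kPa, so the stress path crosses the preconsolidation pressure — recompression up to σ'_p, then virgin compression beyond:
S_c = H/(1+e₀)·[C_r·log₁₀(σ'_p/σ'_0) + C_c·log₁₀(σ'_f/σ'_p)]
    = 5.2/1.89 × [0.067×log₁₀(69.2/56.662) + 0.45×log₁₀(87.541/69.2)]
    = 2.7513 × [0.0058166 + 0.045947] = 0.1424 m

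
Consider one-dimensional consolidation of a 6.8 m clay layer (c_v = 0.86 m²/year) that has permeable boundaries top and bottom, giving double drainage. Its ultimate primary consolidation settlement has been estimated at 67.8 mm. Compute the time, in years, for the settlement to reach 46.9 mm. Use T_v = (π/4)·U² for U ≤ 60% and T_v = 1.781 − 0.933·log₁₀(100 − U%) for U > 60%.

Drainage path length: H_d = H/2 = 3.4 m (double drainage).
U = S(t)/S_ult = 46.9/67.8 = 0.6917.
U > 60%: T_v = 1.781 − 0.933·log₁₀(100 − 69.174) = 0.39184.
t = T_v·H_d²/c_v = 0.39184×3.4²/0.86 = 5.267 years.

t ≈ 5.27 years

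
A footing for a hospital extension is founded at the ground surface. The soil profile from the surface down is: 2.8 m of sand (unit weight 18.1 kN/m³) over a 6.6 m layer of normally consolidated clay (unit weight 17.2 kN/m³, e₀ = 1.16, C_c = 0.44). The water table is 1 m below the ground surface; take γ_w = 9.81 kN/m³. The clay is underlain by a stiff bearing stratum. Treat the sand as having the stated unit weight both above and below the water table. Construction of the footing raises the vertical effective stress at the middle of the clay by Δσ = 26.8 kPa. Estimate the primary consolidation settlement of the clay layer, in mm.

Mid-depth of clay below the ground surface: z = 2.8 + 6.6/2 = 6.1 m.
Total vertical stress at mid-clay: σ_v = 18.1×2.8 + 17.2×3.3 = 107.44 kPa.
Pore pressure: u = 9.81×(6.1 − 1) = 50.031 kPa.
Initial effective stress: σ'_0 = σ_v − u = 107.44 − 50.031 = 57.409 kPa.
Final effective stress: σ'_f = σ'_0 + Δσ = 57.409 + 26.8 = 84.209 kPa.
Normally consolidated clay, so the full stress increment lies on the virgin compression line:
S_c = C_c·H/(1+e₀)·log₁₀(σ'_f/σ'_0) = 0.44×6.6/(1+1.16)×log₁₀(84.209/57.409)
    = 1.3444 × 0.16638 = 0.2237 m

S_c ≈ 224 mm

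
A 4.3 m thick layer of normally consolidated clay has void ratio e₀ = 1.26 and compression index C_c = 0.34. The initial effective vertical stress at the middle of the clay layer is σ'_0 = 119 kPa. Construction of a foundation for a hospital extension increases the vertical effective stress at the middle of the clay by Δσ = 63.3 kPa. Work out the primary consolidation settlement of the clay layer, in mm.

Final effective stress: σ'_f = σ'_0 + Δσ = 119 + 63.3 = 182.3 kPa.
Normally consolidated clay, so the full stress increment lies on the virgin compression line:
S_c = C_c·H/(1+e₀)·log₁₀(σ'_f/σ'_0) = 0.34×4.3/(1+1.26)×log₁₀(182.3/119)
    = 0.6469 × 0.18524 = 0.1198 m

S_c ≈ 120 mm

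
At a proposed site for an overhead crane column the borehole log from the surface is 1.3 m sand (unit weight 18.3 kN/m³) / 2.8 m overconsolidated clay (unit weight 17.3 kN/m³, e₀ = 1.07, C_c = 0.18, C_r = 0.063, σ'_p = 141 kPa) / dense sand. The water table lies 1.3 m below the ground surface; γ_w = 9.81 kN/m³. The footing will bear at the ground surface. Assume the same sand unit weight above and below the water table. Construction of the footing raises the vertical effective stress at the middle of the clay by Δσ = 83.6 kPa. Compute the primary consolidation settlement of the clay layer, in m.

Mid-depth of clay below the ground surface: z = 1.3 + 2.8/2 = 2.7 m.
Total vertical stress at mid-clay: σ_v = 18.3×1.3 + 17.3×1.4 = 48.01 kPa.
Pore pressure: u = 9.81×(2.7 − 1.3) = 13.734 kPa.
Initial effective stress: σ'_0 = σ_v − u = 48.01 − 13.734 = 34.276 kPa.
Final effective stress: σ'_f = 34.276 + 83.6 = 117.88 kPa.
σ'_f = 117.88 ≤ σ'_p = 141 kPa, so the clay remains overconsolidated and only the recompression index applies:
S_c = C_r·H/(1+e₀)·log₁₀(σ'_f/σ'_0) = 0.063×2.8/2.07×log₁₀(117.88/34.276)
    = 0.08522 × 0.53645 = 0.04572 m

S_c ≈ 0.0457 m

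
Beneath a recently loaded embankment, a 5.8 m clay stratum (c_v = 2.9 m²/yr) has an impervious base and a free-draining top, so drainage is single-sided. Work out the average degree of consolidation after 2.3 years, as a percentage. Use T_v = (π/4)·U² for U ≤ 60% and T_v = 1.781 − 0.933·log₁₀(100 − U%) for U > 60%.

Drainage path length: H_d = H = 5.8 m (single drainage).
T_v = c_v·t/H_d² = 2.9×2.3/5.8² = 0.19828.
T_v = 0.19828 corresponds to the U ≤ 60% branch:
U = √(4T_v/π) = 0.5025

U ≈ 50.2 %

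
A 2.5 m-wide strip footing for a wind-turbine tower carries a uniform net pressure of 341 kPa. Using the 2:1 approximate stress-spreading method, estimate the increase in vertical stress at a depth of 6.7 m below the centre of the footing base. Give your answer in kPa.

By the 2:1 method the load spreads at 1 horizontal : 2 vertical, so at depth z the loaded area has grown by z in each plan dimension:
Δσ = qB/(B+z) = 341×2.5/(2.5+6.7) = 92.663 kPa

Δσ_z ≈ 92.7 kPa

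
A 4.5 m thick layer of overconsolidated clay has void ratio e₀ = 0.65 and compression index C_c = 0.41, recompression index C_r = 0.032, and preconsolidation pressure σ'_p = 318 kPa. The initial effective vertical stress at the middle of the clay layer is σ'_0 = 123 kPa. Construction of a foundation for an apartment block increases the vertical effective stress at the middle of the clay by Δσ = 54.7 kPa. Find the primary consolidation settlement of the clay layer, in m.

Final effective stress: σ'_f = 123 + 54.7 = 177.7 kPa.
σ'_f = 177.7 ≤ σ'_p = 318 kPa, so the clay remains overconsolidated and only the recompression index applies:
S_c = C_r·H/(1+e₀)·log₁₀(σ'_f/σ'_0) = 0.032×4.5/1.65×log₁₀(177.7/123)
    = 0.087274 × 0.15978 = 0.01394 m

S_c ≈ 0.0139 m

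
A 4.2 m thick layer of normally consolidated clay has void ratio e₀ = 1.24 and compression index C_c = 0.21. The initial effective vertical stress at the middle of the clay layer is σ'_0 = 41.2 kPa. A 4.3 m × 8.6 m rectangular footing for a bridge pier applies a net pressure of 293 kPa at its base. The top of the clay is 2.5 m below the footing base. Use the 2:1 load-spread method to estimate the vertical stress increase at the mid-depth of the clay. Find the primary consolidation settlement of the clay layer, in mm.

Mid-depth of clay below the footing base: z = 2.5 + 4.2/2 = 4.6 m.
Stress increase at mid-clay by the 2:1 spreading method:
Δσ = qBL/((B+z)(L+z)) = 293×4.3×8.6/((4.3+4.6)(8.6+4.6)) = 92.23 kPa
Final effective stress: σ'_f = σ'_0 + Δσ = 41.2 + 92.23 = 133.43 kPa.
Normally consolidated clay, so the full stress increment lies on the virgin compression line:
S_c = C_c·H/(1+e₀)·log₁₀(σ'_f/σ'_0) = 0.21×4.2/(1+1.24)×log₁₀(133.43/41.2)
    = 0.39375 × 0.51036 = 0.201 m

S_c ≈ 201 mm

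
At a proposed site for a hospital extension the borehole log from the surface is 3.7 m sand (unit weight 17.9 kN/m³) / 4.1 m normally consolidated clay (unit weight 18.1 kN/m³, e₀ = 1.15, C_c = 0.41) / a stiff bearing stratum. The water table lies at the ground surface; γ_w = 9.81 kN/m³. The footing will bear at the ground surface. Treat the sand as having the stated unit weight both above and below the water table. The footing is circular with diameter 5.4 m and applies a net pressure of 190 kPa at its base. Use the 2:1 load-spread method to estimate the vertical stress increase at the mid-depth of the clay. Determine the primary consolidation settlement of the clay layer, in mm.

Mid-depth of clay below the ground surface: z = 3.7 + 4.1/2 = 5.75 m.
Total vertical stress at mid-clay: σ_v = 17.9×3.7 + 18.1×2.05 = 103.34 kPa.
Pore pressure: u = 9.81×(5.75 − 0) = 56.408 kPa.
Initial effective stress: σ'_0 = σ_v − u = 103.34 − 56.408 = 46.932 kPa.
Stress increase at mid-clay by the 2:1 spreading method:
Δσ ≈ qD²/(D+z)² = 190×5.4²/(5.4+5.75)² = 44.565 kPa
Final effective stress: σ'_f = σ'_0 + Δσ = 46.932 + 44.565 = 91.497 kPa.
Normally consolidated clay, so the full stress increment lies on the virgin compression line:
S_c = C_c·H/(1+e₀)·log₁₀(σ'_f/σ'_0) = 0.41×4.1/(1+1.15)×log₁₀(91.497/46.932)
    = 0.78186 × 0.28994 = 0.2267 m

S_c ≈ 227 mm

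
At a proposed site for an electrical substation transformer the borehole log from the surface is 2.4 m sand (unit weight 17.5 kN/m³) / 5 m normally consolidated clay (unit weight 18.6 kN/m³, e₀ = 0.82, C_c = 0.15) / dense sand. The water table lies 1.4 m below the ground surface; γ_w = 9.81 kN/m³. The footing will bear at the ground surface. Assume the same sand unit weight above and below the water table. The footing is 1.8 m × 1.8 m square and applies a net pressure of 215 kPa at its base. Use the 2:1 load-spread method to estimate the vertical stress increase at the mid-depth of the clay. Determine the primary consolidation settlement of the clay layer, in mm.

Mid-depth of clay below the ground surface: z = 2.4 + 5/2 = 4.9 m.
Total vertical stress at mid-clay: σ_v = 17.5×2.4 + 18.6×2.5 = 88.5 kPa.
Pore pressure: u = 9.81×(4.9 − 1.4) = 34.335 kPa.
Initial effective stress: σ'_0 = σ_v − u = 88.5 − 34.335 = 54.165 kPa.
Stress increase at mid-clay by the 2:1 spreading method:
Δσ = qBL/((B+z)(L+z)) = 215×1.8×1.8/((1.8+4.9)(1.8+4.9)) = 15.518 kPa
Final effective stress: σ'_f = σ'_0 + Δσ = 54.165 + 15.518 = 69.683 kPa.
Normally consolidated clay, so the full stress increment lies on the virgin compression line:
S_c = C_c·H/(1+e₀)·log₁₀(σ'_f/σ'_0) = 0.15×5/(1+0.82)×log₁₀(69.683/54.165)
    = 0.41209 × 0.10941 = 0.04509 m

S_c ≈ 45.1 mm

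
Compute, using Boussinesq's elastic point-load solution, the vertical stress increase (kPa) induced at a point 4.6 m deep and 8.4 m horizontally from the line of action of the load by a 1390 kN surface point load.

Boussinesq vertical stress below a point load on an elastic half-space:
Δσ_z = 3P/(2πz²) · [1 + (r/z)²]^(−5/2)
r/z = 8.4/4.6 = 1.8261; [1+(r/z)²]^(−5/2) = 0.025564.
Δσ_z = 3×1390/(2π×4.6²) × 0.025564 = 31.365 × 0.025564 = 0.8018 kPa

Δσ_z ≈ 0.802 kPa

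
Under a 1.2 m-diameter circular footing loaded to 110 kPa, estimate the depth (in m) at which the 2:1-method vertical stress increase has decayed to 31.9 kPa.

2:1 spreading — at depth z the loaded area has grown by z in each plan dimension:
qD²/(D+z)² = Δσ_z ⇒ z = D(√(q/Δσ_z) − 1) = 1.2×(√(110/31.9) − 1) = 1.028 m

z ≈ 1.03 m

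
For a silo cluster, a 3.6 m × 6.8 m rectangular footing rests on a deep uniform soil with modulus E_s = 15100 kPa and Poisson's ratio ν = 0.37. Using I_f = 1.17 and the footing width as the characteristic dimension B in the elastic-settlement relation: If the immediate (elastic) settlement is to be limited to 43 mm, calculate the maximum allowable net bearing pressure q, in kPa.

S_e = q·B·(1−ν²)/E_s · I_f  ⇒  q = S_e·E_s / (B·(1−ν²)·I_f).
q = 0.043 × 15100 / (3.6 × 0.8631 × 1.17) = 178.6 kPa

q ≈ 179 kPa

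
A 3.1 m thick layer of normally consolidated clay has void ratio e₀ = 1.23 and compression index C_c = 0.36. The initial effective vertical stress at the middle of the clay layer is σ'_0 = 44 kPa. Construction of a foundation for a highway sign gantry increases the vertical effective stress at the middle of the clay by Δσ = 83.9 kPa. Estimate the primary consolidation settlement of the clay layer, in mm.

Final effective stress: σ'_f = σ'_0 + Δσ = 44 + 83.9 = 127.9 kPa.
Normally consolidated clay, so the full stress increment lies on the virgin compression line:
S_c = C_c·H/(1+e₀)·log₁₀(σ'_f/σ'_0) = 0.36×3.1/(1+1.23)×log₁₀(127.9/44)
    = 0.50045 × 0.46342 = 0.2319 m

S_c ≈ 232 mm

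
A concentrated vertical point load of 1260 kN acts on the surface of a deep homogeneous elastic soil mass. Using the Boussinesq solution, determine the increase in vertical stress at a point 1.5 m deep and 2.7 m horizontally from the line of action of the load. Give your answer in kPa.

Boussinesq vertical stress below a point load on an elastic half-space:
Δσ_z = 3P/(2πz²) · [1 + (r/z)²]^(−5/2)
r/z = 2.7/1.5 = 1.8; [1+(r/z)²]^(−5/2) = 0.027014.
Δσ_z = 3×1260/(2π×1.5²) × 0.027014 = 267.38 × 0.027014 = 7.223 kPa

Δσ_z ≈ 7.22 kPa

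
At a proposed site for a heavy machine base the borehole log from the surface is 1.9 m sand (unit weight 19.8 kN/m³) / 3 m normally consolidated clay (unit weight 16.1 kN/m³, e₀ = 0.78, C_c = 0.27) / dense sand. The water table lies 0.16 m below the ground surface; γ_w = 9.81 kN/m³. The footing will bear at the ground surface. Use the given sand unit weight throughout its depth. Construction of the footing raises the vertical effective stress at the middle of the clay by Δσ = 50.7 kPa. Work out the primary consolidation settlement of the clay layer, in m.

S_c ≈ 0.196 m

Mid-depth of clay below the ground surface: z = 1.9 + 3/2 = 3.4 m.
Total vertical stress at mid-clay: σ_v = 19.8×1.9 + 16.1×1.5 = 61.77 kPa.
Pore pressure: u = 9.81×(3.4 − 0.16) = 31.784 kPa.
Initial effective stress: σ'_0 = σ_v − u = 61.77 − 31.784 = 29.986 kPa.
Final effective stress: σ'_f = σ'_0 + Δσ = 29.986 + 50.7 = 80.686 kPa.
Normally consolidated clay, so the full stress increment lies on the virgin compression line:
S_c = C_c·H/(1+e₀)·log₁₀(σ'_f/σ'_0) = 0.27×3/(1+0.78)×log₁₀(80.686/29.986)
    = 0.45506 × 0.42988 = 0.1956 m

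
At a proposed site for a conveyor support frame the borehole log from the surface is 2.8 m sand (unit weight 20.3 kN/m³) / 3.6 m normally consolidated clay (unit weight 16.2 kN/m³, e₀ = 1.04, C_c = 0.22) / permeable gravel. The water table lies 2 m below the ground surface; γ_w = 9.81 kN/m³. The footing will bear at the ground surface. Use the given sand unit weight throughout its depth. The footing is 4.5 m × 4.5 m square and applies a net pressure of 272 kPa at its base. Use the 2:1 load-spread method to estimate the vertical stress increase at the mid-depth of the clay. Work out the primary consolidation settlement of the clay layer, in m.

Mid-depth of clay below the ground surface: z = 2.8 + 3.6/2 = 4.6 m.
Total vertical stress at mid-clay: σ_v = 20.3×2.8 + 16.2×1.8 = 86 kPa.
Pore pressure: u = 9.81×(4.6 − 2) = 25.506 kPa.
Initial effective stress: σ'_0 = σ_v − u = 86 − 25.506 = 60.494 kPa.
Stress increase at mid-clay by the 2:1 spreading method:
Δσ = qBL/((B+z)(L+z)) = 272×4.5×4.5/((4.5+4.6)(4.5+4.6)) = 66.514 kPa
Final effective stress: σ'_f = σ'_0 + Δσ = 60.494 + 66.514 = 127.01 kPa.
Normally consolidated clay, so the full stress increment lies on the virgin compression line:
S_c = C_c·H/(1+e₀)·log₁₀(σ'_f/σ'_0) = 0.22×3.6/(1+1.04)×log₁₀(127.01/60.494)
    = 0.38824 × 0.32213 = 0.1251 m

S_c ≈ 0.125 m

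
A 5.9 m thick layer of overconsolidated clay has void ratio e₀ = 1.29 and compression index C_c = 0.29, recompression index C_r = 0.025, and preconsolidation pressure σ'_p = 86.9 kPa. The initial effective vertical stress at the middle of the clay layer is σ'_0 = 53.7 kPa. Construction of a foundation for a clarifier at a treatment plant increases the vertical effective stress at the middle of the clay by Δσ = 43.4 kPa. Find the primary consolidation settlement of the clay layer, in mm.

S_c ≈ 49.5 mm

Final effective stress: σ'_f = 53.7 + 43.4 = 97.1 kPa.
σ'_f = 97.1 > σ'_p = 86.9 kPa, so the stress path crosses the preconsolidation pressure — recompression up to σ'_p, then virgin compression beyond:
S_c = H/(1+e₀)·[C_r·log₁₀(σ'_p/σ'_0) + C_c·log₁₀(σ'_f/σ'_p)]
    = 5.9/2.29 × [0.025×log₁₀(86.9/53.7) + 0.29×log₁₀(97.1/86.9)]
    = 2.5764 × [0.0052261 + 0.013978] = 0.04948 m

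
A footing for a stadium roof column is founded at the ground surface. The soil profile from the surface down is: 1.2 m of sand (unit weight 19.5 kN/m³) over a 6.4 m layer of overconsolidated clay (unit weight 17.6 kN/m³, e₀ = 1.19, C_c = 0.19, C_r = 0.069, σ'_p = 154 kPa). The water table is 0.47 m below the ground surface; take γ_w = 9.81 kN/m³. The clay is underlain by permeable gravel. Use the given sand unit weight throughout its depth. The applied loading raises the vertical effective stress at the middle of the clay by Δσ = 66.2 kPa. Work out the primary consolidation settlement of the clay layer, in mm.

Mid-depth of clay below the ground surface: z = 1.2 + 6.4/2 = 4.4 m.
Total vertical stress at mid-clay: σ_v = 19.5×1.2 + 17.6×3.2 = 79.72 kPa.
Pore pressure: u = 9.81×(4.4 − 0.47) = 38.553 kPa.
Initial effective stress: σ'_0 = σ_v − u = 79.72 − 38.553 = 41.167 kPa.
Final effective stress: σ'_f = 41.167 + 66.2 = 107.37 kPa.
σ'_f = 107.37 ≤ σ'_p = 154 kPa, so the clay remains overconsolidated and only the recompression index applies:
S_c = C_r·H/(1+e₀)·log₁₀(σ'_f/σ'_0) = 0.069×6.4/2.19×log₁₀(107.37/41.167)
    = 0.20165 × 0.41633 = 0.08395 m

S_c ≈ 84 mm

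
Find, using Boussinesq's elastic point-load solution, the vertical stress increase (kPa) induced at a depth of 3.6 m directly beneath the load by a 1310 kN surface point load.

Δσ_z ≈ 48.3 kPa

Boussinesq vertical stress below a point load on an elastic half-space:
Δσ_z = 3P/(2πz²) · [1 + (r/z)²]^(−5/2)
r/z = 0/3.6 = 0; [1+(r/z)²]^(−5/2) = 1.
Δσ_z = 3×1310/(2π×3.6²) × 1 = 48.262 × 1 = 48.26 kPa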